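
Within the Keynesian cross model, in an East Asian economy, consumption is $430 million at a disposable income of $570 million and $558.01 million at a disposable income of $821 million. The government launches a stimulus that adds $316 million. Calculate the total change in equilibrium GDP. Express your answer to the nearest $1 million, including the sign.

MPC = ΔC/ΔYd = (558.01 − 430)/(821 − 570) = 128.01/251 = 0.51.
Government-spending multiplier = 1/(1 − MPC) = 1/(1 − 0.51) = 1/0.49 ≈ 2.041.
ΔY = k × ΔG = (+$316 million) / 0.49 ≈ +$645 million.

+$645 million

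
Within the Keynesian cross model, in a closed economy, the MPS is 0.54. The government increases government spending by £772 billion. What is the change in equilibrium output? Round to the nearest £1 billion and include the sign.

+£1,430 billion

MPC = 1 − MPS = 1 − 0.54 = 0.46.
Expenditure multiplier = 1/(1 − MPC) = 1/(1 − 0.46) = 1/0.54 ≈ 1.852.
ΔY = k × ΔG = (+£772 billion) / 0.54 ≈ +£1,430 billion.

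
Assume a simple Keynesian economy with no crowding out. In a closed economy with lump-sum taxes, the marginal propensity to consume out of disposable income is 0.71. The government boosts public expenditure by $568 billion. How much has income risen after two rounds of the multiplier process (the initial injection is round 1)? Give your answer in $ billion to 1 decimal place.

Round 1 adds ΔG = $568 billion; each later round is MPC = 0.71 times the previous.
After 2 rounds: 568 + 403.28 = ΔG·(1 − c^2)/(1 − c) = 568 × (1 − 0.5041)/0.29 ≈ $971.3 billion.

$971.3 billion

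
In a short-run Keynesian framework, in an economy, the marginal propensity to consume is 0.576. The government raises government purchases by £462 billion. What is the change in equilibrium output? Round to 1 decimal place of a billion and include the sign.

Spending multiplier = 1/(1 − MPC) = 1/(1 − 0.576) = 1/0.424 ≈ 2.358.
ΔY = k × ΔG = (+£462 billion) / 0.424 ≈ +£1,089.6 billion.

+£1,089.6 billion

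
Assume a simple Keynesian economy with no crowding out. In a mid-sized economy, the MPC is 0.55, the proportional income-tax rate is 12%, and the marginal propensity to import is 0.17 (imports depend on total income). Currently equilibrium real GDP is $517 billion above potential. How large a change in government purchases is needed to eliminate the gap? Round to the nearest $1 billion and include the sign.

Spending multiplier = 1/(1 − c(1−t) + m) = 1/(1 − 0.55×0.88 + 0.17) = 1/0.686 ≈ 1.458.
Need ΔY = −$517 billion, so ΔG = ΔY/k = (−$517 billion) × 0.686 ≈ −$355 billion.
The government should cut government purchases by $355 billion.

−$355 billion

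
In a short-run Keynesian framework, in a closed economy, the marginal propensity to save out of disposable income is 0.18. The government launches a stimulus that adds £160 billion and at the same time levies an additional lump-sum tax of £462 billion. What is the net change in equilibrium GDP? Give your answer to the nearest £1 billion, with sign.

MPC = 1 − MPS = 1 − 0.18 = 0.82.
Expenditure multiplier = 1/(1 − MPC) = 1/(1 − 0.82) = 1/0.18 ≈ 5.556.
ΔG contributes k·ΔG = (+£160 billion) / 0.18 ≈ +£888.9 billion.
ΔT of +£462 billion changes first-round spending by −c·ΔT = −£378.84 billion, contributing k·(−c·ΔT) = (−£378.84 billion) / 0.18 ≈ −£2,104.7 billion.
Net ΔY = k(ΔG − c·ΔT) = (−£218.84 billion) / 0.18 ≈ −£1,216 billion.

−£1,216 billion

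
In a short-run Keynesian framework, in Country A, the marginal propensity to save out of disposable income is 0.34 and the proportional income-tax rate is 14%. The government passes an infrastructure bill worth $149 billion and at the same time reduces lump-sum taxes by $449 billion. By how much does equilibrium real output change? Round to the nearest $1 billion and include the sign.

+$1,030 billion

MPC = 1 − MPS = 1 − 0.34 = 0.66.
Expenditure multiplier = 1/(1 − c(1−t)) = 1/(1 − 0.66×0.86) = 1/0.4324 ≈ 2.313.
ΔG contributes k·ΔG = (+$149 billion) / 0.4324 ≈ +$344.6 billion.
ΔT of −$449 billion changes first-round spending by −c·ΔT = +$296.34 billion, contributing k·(−c·ΔT) = (+$296.34 billion) / 0.4324 ≈ +$685.3 billion.
Net ΔY = k(ΔG − c·ΔT) = (+$445.34 billion) / 0.4324 ≈ +$1,030 billion.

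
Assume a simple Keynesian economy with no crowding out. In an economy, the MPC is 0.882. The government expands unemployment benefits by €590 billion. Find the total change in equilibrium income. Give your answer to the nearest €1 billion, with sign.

The transfer change shifts disposable income by +€590 billion, so first-round consumption changes by c·ΔTR = 0.882 × (+€590 billion) = +€520.38 billion.
Expenditure multiplier = 1/(1 − MPC) = 1/(1 − 0.882) = 1/0.118 ≈ 8.475.
The transfer multiplier is c × k ≈ 7.475, so ΔY = k × (c·ΔTR) = (+€520.38 billion) / 0.118 = +€4,410 billion.

+€4,410 billion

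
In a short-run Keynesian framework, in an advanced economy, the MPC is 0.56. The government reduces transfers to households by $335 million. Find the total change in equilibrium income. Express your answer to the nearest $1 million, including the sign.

The transfer change shifts disposable income by −$335 million, so first-round consumption changes by c·ΔTR = 0.56 × (−$335 million) = −$187.6 million.
Expenditure multiplier = 1/(1 − MPC) = 1/(1 − 0.56) = 1/0.44 ≈ 2.273.
The transfer multiplier is c × k ≈ 1.273, so ΔY = k × (c·ΔTR) = (−$187.6 million) / 0.44 ≈ −$426 million.

−$426 million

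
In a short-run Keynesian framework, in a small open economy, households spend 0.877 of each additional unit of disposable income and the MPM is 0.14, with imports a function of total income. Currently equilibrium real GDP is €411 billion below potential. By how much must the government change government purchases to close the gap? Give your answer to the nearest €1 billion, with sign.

+€108 billion

Spending multiplier = 1/(1 − c + m) = 1/(1 − 0.877 + 0.14) = 1/0.263 ≈ 3.802.
Need ΔY = +€411 billion, so ΔG = ΔY/k = (+€411 billion) × 0.263 ≈ +€108 billion.
The government should increase government purchases by €108 billion.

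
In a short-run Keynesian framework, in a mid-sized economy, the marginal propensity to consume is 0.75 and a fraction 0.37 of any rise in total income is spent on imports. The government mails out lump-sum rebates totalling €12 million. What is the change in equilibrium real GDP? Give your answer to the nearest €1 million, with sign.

A lump-sum tax change of −€12 million shifts disposable income by +€12 million; first-round consumption changes by −c × ΔT = −0.75 × (−€12 million) = +€9 million.
Expenditure multiplier = 1/(1 − c + m) = 1/(1 − 0.75 + 0.37) = 1/0.62 ≈ 1.613.
The tax multiplier is −c × k ≈ −1.21, so ΔY = k × (−c·ΔT) = (+€9 million) / 0.62 ≈ +€15 million.

+€15 million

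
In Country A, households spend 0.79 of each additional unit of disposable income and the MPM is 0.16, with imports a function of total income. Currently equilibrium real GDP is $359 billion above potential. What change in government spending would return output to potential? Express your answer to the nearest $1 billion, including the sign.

−$133 billion

Spending multiplier = 1/(1 − c + m) = 1/(1 − 0.79 + 0.16) = 1/0.37 ≈ 2.703.
Need ΔY = −$359 billion, so ΔG = ΔY/k = (−$359 billion) × 0.37 ≈ −$133 billion.
The government should cut government spending by $133 billion.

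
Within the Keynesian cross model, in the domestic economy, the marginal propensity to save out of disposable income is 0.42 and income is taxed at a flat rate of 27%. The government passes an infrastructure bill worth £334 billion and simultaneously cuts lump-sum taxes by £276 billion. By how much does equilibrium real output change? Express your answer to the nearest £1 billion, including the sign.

MPC = 1 − MPS = 1 − 0.42 = 0.58.
Expenditure multiplier = 1/(1 − c(1−t)) = 1/(1 − 0.58×0.73) = 1/0.5766 ≈ 1.734.
ΔG contributes k·ΔG = (+£334 billion) / 0.5766 ≈ +£579.3 billion.
ΔT of −£276 billion changes first-round spending by −c·ΔT = +£160.08 billion, contributing k·(−c·ΔT) = (+£160.08 billion) / 0.5766 ≈ +£277.6 billion.
Net ΔY = k(ΔG − c·ΔT) = (+£494.08 billion) / 0.5766 ≈ +£857 billion.

+£857 billion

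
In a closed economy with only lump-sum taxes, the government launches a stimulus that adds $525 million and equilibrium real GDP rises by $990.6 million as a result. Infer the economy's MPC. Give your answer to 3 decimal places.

Implied spending multiplier k = ΔY/ΔG = 990.6/525 ≈ 1.8869.
Since k = 1/(1 − MPC), MPC = 1 − 1/k = 1 − ΔG/ΔY = 1 − 525/990.6 ≈ 0.470.

0.470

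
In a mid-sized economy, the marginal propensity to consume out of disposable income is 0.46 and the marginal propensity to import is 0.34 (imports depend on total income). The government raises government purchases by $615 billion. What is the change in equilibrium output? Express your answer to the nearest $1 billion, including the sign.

Government-spending multiplier = 1/(1 − c + m) = 1/(1 − 0.46 + 0.34) = 1/0.88 ≈ 1.136.
ΔY = k × ΔG = (+$615 billion) / 0.88 ≈ +$699 billion.

+$699 billion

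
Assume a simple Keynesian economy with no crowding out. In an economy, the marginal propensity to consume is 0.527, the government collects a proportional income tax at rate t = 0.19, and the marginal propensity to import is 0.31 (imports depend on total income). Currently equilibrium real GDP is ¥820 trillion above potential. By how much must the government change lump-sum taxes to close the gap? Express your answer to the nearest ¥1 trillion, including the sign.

+¥1,374 trillion

Spending multiplier = 1/(1 − c(1−t) + m) = 1/(1 − 0.527×0.81 + 0.31) = 1/0.88313 ≈ 1.132.
Tax multiplier = −c·k = −0.527/0.88313 ≈ −0.597. Need ΔY = −¥820 trillion, so ΔT = ΔY/(−c·k) = −(−¥820 trillion) × 0.88313 / 0.527 ≈ +¥1,374 trillion.
The government should raise lump-sum taxes by ¥1,374 trillion.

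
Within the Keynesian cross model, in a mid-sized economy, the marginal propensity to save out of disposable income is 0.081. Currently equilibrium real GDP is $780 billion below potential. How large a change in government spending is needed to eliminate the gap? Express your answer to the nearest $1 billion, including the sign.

MPC = 1 − MPS = 1 − 0.081 = 0.919.
Spending multiplier = 1/(1 − MPC) = 1/(1 − 0.919) = 1/0.081 ≈ 12.346.
Need ΔY = +$780 billion, so ΔG = ΔY/k = (+$780 billion) × 0.081 ≈ +$63 billion.
The government should increase government spending by $63 billion.

+$63 billion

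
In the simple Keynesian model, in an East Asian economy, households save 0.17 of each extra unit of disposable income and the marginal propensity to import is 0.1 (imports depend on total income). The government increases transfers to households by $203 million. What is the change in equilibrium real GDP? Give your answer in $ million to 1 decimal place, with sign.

MPC = 1 − MPS = 1 − 0.17 = 0.83.
The transfer change shifts disposable income by +$203 million, so first-round consumption changes by c·ΔTR = 0.83 × (+$203 million) = +$168.49 million.
Expenditure multiplier = 1/(1 − c + m) = 1/(1 − 0.83 + 0.1) = 1/0.27 ≈ 3.704.
The transfer multiplier is c × k ≈ 3.074, so ΔY = k × (c·ΔTR) = (+$168.49 million) / 0.27 ≈ +$624 million.

+$624.0 million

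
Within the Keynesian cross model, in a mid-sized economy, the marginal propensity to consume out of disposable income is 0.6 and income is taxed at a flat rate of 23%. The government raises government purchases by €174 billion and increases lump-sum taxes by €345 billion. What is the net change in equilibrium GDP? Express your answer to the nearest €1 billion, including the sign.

−€61 billion

Expenditure multiplier = 1/(1 − c(1−t)) = 1/(1 − 0.6×0.77) = 1/0.538 ≈ 1.859.
ΔG contributes k·ΔG = (+€174 billion) / 0.538 ≈ +€323.4 billion.
ΔT of +€345 billion changes first-round spending by −c·ΔT = −€207 billion, contributing k·(−c·ΔT) = (−€207 billion) / 0.538 ≈ −€384.8 billion.
Net ΔY = k(ΔG − c·ΔT) = (−€33 billion) / 0.538 ≈ −€61 billion.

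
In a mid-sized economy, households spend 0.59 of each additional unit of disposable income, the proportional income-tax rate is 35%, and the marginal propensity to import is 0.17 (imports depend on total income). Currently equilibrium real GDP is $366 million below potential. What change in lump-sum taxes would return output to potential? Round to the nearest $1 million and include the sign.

Spending multiplier = 1/(1 − c(1−t) + m) = 1/(1 − 0.59×0.65 + 0.17) = 1/0.7865 ≈ 1.271.
Tax multiplier = −c·k = −0.59/0.7865 ≈ −0.75. Need ΔY = +$366 million, so ΔT = ΔY/(−c·k) = −(+$366 million) × 0.7865 / 0.59 ≈ −$488 million.
The government should cut lump-sum taxes by $488 million.

−$488 million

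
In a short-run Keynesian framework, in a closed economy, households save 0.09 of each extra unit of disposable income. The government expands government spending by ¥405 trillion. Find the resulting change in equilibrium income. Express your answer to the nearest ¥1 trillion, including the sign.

+¥4,500 trillion

MPC = 1 − MPS = 1 − 0.09 = 0.91.
Government-spending multiplier = 1/(1 − MPC) = 1/(1 − 0.91) = 1/0.09 ≈ 11.111.
ΔY = k × ΔG = (+¥405 trillion) / 0.09 = +¥4,500 trillion.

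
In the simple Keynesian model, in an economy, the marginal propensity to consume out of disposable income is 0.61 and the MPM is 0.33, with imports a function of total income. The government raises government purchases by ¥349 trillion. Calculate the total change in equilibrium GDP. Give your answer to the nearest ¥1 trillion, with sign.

+¥485 trillion

Government-spending multiplier = 1/(1 − c + m) = 1/(1 − 0.61 + 0.33) = 1/0.72 ≈ 1.389.
ΔY = k × ΔG = (+¥349 trillion) / 0.72 ≈ +¥485 trillion.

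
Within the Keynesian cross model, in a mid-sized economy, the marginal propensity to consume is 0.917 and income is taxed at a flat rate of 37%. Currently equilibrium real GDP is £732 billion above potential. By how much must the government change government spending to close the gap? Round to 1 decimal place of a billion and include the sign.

Spending multiplier = 1/(1 − c(1−t)) = 1/(1 − 0.917×0.63) = 1/0.42229 ≈ 2.368.
Need ΔY = −£732 billion, so ΔG = ΔY/k = (−£732 billion) × 0.42229 ≈ −£309.1 billion.
The government should cut government spending by £309.1 billion.

−£309.1 billion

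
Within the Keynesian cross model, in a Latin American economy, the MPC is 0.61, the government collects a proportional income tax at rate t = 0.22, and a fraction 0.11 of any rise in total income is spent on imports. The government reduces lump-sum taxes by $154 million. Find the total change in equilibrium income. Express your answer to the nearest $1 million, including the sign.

A lump-sum tax change of −$154 million shifts disposable income by +$154 million; first-round consumption changes by −c × ΔT = −0.61 × (−$154 million) = +$93.94 million.
Expenditure multiplier = 1/(1 − c(1−t) + m) = 1/(1 − 0.61×0.78 + 0.11) = 1/0.6342 ≈ 1.577.
The tax multiplier is −c × k ≈ −0.962, so ΔY = k × (−c·ΔT) = (+$93.94 million) / 0.6342 ≈ +$148 million.

+$148 million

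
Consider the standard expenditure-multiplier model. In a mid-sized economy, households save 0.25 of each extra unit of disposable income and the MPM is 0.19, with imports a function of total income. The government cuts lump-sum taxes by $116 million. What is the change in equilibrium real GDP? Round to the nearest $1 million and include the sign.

+$198 million

MPC = 1 − MPS = 1 − 0.25 = 0.75.
A lump-sum tax change of −$116 million shifts disposable income by +$116 million; first-round consumption changes by −c × ΔT = −0.75 × (−$116 million) = +$87 million.
Expenditure multiplier = 1/(1 − c + m) = 1/(1 − 0.75 + 0.19) = 1/0.44 ≈ 2.273.
The tax multiplier is −c × k ≈ −1.705, so ΔY = k × (−c·ΔT) = (+$87 million) / 0.44 ≈ +$198 million.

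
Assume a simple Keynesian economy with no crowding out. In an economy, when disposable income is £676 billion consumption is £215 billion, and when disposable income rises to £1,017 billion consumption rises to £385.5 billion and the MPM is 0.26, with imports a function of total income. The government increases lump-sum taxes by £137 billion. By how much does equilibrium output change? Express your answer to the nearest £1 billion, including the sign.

−£90 billion

MPC = ΔC/ΔYd = (385.5 − 215)/(1,017 − 676) = 170.5/341 = 0.5.
A lump-sum tax change of +£137 billion shifts disposable income by −£137 billion; first-round consumption changes by −c × ΔT = −0.5 × (+£137 billion) = −£68.5 billion.
Expenditure multiplier = 1/(1 − c + m) = 1/(1 − 0.5 + 0.26) = 1/0.76 ≈ 1.316.
The tax multiplier is −c × k ≈ −0.658, so ΔY = k × (−c·ΔT) = (−£68.5 billion) / 0.76 ≈ −£90 billion.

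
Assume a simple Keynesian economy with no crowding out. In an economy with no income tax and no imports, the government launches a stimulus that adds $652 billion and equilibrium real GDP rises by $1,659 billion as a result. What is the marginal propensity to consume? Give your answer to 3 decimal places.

0.607

Implied spending multiplier k = ΔY/ΔG = 1,659/652 ≈ 2.5445.
Since k = 1/(1 − MPC), MPC = 1 − 1/k = 1 − ΔG/ΔY = 1 − 652/1,659 ≈ 0.607.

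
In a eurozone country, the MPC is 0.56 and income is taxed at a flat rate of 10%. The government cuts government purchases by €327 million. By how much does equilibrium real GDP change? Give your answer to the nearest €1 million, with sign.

Spending multiplier = 1/(1 − c(1−t)) = 1/(1 − 0.56×0.9) = 1/0.496 ≈ 2.016.
ΔY = k × ΔG = (−€327 million) / 0.496 ≈ −€659 million.

−€659 million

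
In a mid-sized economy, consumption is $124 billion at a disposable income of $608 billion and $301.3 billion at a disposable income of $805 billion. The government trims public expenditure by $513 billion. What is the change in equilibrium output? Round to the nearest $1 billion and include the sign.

MPC = ΔC/ΔYd = (301.3 − 124)/(805 − 608) = 177.3/197 = 0.9.
Spending multiplier = 1/(1 − MPC) = 1/(1 − 0.9) = 1/0.1 = 10.
ΔY = k × ΔG = (−$513 billion) / 0.1 = −$5,130 billion.

−$5,130 billion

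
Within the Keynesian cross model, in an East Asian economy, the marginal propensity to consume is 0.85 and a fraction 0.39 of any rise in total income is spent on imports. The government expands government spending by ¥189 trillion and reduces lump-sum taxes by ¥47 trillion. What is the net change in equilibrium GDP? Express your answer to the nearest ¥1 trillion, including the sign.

Expenditure multiplier = 1/(1 − c + m) = 1/(1 − 0.85 + 0.39) = 1/0.54 ≈ 1.852.
ΔG contributes k·ΔG = (+¥189 trillion) / 0.54 = +¥350 trillion.
ΔT of −¥47 trillion changes first-round spending by −c·ΔT = +¥39.95 trillion, contributing k·(−c·ΔT) = (+¥39.95 trillion) / 0.54 ≈ +¥74 trillion.
Net ΔY = k(ΔG − c·ΔT) = (+¥228.95 trillion) / 0.54 ≈ +¥424 trillion.

+¥424 trillion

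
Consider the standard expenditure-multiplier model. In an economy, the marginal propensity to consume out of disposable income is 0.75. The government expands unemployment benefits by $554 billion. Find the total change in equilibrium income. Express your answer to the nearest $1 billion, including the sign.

The transfer change shifts disposable income by +$554 billion, so first-round consumption changes by c·ΔTR = 0.75 × (+$554 billion) = +$415.5 billion.
Expenditure multiplier = 1/(1 − MPC) = 1/(1 − 0.75) = 1/0.25 = 4.
The transfer multiplier is c × k = 3, so ΔY = k × (c·ΔTR) = (+$415.5 billion) / 0.25 = +$1,662 billion.

+$1,662 billion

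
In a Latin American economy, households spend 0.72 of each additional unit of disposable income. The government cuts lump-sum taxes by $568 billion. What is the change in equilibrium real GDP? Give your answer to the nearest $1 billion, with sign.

A lump-sum tax change of −$568 billion shifts disposable income by +$568 billion; first-round consumption changes by −c × ΔT = −0.72 × (−$568 billion) = +$408.96 billion.
Expenditure multiplier = 1/(1 − MPC) = 1/(1 − 0.72) = 1/0.28 ≈ 3.571.
The tax multiplier is −c × k ≈ −2.571, so ΔY = k × (−c·ΔT) = (+$408.96 billion) / 0.28 ≈ +$1,461 billion.

+$1,461 billion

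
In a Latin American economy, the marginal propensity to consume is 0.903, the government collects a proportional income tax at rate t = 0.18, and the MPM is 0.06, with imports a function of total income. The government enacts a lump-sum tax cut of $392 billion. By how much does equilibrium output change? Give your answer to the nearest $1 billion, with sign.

+$1,108 billion

A lump-sum tax change of −$392 billion shifts disposable income by +$392 billion; first-round consumption changes by −c × ΔT = −0.903 × (−$392 billion) = +$353.976 billion.
Expenditure multiplier = 1/(1 − c(1−t) + m) = 1/(1 − 0.903×0.82 + 0.06) = 1/0.31954 ≈ 3.129.
The tax multiplier is −c × k ≈ −2.826, so ΔY = k × (−c·ΔT) = (+$353.976 billion) / 0.31954 ≈ +$1,108 billion.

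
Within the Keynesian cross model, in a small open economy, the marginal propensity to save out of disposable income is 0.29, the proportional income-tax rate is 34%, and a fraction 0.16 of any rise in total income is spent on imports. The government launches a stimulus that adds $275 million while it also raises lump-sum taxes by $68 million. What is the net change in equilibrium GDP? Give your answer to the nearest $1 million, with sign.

+$328 million

MPC = 1 − MPS = 1 − 0.29 = 0.71.
Expenditure multiplier = 1/(1 − c(1−t) + m) = 1/(1 − 0.71×0.66 + 0.16) = 1/0.6914 ≈ 1.446.
ΔG contributes k·ΔG = (+$275 million) / 0.6914 ≈ +$397.7 million.
ΔT of +$68 million changes first-round spending by −c·ΔT = −$48.28 million, contributing k·(−c·ΔT) = (−$48.28 million) / 0.6914 ≈ −$69.8 million.
Net ΔY = k(ΔG − c·ΔT) = (+$226.72 million) / 0.6914 ≈ +$328 million.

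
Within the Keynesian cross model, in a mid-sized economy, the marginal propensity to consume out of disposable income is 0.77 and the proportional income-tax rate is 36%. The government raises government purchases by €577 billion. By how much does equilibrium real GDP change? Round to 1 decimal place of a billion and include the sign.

+€1,137.6 billion

Government-spending multiplier = 1/(1 − c(1−t)) = 1/(1 − 0.77×0.64) = 1/0.5072 ≈ 1.972.
ΔY = k × ΔG = (+€577 billion) / 0.5072 ≈ +€1,137.6 billion.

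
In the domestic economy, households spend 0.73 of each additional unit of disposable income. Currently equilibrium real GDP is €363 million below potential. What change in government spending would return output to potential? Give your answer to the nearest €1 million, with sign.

Spending multiplier = 1/(1 − MPC) = 1/(1 − 0.73) = 1/0.27 ≈ 3.704.
Need ΔY = +€363 million, so ΔG = ΔY/k = (+€363 million) × 0.27 ≈ +€98 million.
The government should increase government spending by €98 million.

+€98 million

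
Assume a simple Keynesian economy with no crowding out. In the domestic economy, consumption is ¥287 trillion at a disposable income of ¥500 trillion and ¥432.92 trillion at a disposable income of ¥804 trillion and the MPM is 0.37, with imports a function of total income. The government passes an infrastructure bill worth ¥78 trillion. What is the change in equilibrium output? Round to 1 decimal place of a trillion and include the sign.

MPC = ΔC/ΔYd = (432.92 − 287)/(804 − 500) = 145.92/304 = 0.48.
Expenditure multiplier = 1/(1 − c + m) = 1/(1 − 0.48 + 0.37) = 1/0.89 ≈ 1.124.
ΔY = k × ΔG = (+¥78 trillion) / 0.89 ≈ +¥87.6 trillion.

+¥87.6 trillion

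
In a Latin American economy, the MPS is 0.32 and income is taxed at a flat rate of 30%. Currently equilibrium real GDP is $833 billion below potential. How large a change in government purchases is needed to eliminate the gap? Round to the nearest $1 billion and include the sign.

MPC = 1 − MPS = 1 − 0.32 = 0.68.
Spending multiplier = 1/(1 − c(1−t)) = 1/(1 − 0.68×0.7) = 1/0.524 ≈ 1.908.
Need ΔY = +$833 billion, so ΔG = ΔY/k = (+$833 billion) × 0.524 ≈ +$436 billion.
The government should increase government purchases by $436 billion.

+$436 billion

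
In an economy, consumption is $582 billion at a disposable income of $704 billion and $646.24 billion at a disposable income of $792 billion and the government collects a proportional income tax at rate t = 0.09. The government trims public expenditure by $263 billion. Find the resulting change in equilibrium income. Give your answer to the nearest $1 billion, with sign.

−$783 billion

MPC = ΔC/ΔYd = (646.24 − 582)/(792 − 704) = 64.24/88 = 0.73.
Spending multiplier = 1/(1 − c(1−t)) = 1/(1 − 0.73×0.91) = 1/0.3357 ≈ 2.979.
ΔY = k × ΔG = (−$263 billion) / 0.3357 ≈ −$783 billion.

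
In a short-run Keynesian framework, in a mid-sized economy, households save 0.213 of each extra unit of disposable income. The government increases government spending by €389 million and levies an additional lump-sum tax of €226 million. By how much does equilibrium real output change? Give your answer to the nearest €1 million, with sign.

+€991 million

MPC = 1 − MPS = 1 − 0.213 = 0.787.
Expenditure multiplier = 1/(1 − MPC) = 1/(1 − 0.787) = 1/0.213 ≈ 4.695.
ΔG contributes k·ΔG = (+€389 million) / 0.213 ≈ +€1,826.3 million.
ΔT of +€226 million changes first-round spending by −c·ΔT = −€177.862 million, contributing k·(−c·ΔT) = (−€177.862 million) / 0.213 ≈ −€835 million.
Net ΔY = k(ΔG − c·ΔT) = (+€211.138 million) / 0.213 ≈ +€991 million.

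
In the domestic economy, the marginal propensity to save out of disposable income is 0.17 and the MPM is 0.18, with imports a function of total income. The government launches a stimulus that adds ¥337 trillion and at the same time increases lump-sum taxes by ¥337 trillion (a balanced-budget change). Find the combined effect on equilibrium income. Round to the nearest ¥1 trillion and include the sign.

+¥164 trillion

MPC = 1 − MPS = 1 − 0.17 = 0.83.
Expenditure multiplier = 1/(1 − c + m) = 1/(1 − 0.83 + 0.18) = 1/0.35 ≈ 2.857.
ΔG contributes k·ΔG = (+¥337 trillion) / 0.35 ≈ +¥962.9 trillion.
ΔT of +¥337 trillion changes first-round spending by −c·ΔT = −¥279.71 trillion, contributing k·(−c·ΔT) = (−¥279.71 trillion) / 0.35 ≈ −¥799.2 trillion.
Net ΔY = k(ΔG − c·ΔT) = (+¥57.29 trillion) / 0.35 ≈ +¥164 trillion.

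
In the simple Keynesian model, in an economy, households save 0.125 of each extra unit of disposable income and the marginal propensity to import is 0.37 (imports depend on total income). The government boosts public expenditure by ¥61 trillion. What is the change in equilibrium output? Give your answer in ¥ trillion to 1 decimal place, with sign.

+¥123.2 trillion

MPC = 1 − MPS = 1 − 0.125 = 0.875.
Spending multiplier = 1/(1 − c + m) = 1/(1 − 0.875 + 0.37) = 1/0.495 ≈ 2.02.
ΔY = k × ΔG = (+¥61 trillion) / 0.495 ≈ +¥123.2 trillion.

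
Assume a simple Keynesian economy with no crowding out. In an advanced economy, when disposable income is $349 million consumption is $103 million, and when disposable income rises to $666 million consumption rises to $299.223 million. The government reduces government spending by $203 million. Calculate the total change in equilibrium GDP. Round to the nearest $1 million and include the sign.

−$533 million

MPC = ΔC/ΔYd = (299.223 − 103)/(666 − 349) = 196.223/317 = 0.619.
Expenditure multiplier = 1/(1 − MPC) = 1/(1 − 0.619) = 1/0.381 ≈ 2.625.
ΔY = k × ΔG = (−$203 million) / 0.381 ≈ −$533 million.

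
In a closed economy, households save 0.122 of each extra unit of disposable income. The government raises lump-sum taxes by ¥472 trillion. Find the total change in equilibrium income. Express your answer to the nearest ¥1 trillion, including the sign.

MPC = 1 − MPS = 1 − 0.122 = 0.878.
A lump-sum tax change of +¥472 trillion shifts disposable income by −¥472 trillion; first-round consumption changes by −c × ΔT = −0.878 × (+¥472 trillion) = −¥414.416 trillion.
Expenditure multiplier = 1/(1 − MPC) = 1/(1 − 0.878) = 1/0.122 ≈ 8.197.
The tax multiplier is −c × k ≈ −7.197, so ΔY = k × (−c·ΔT) = (−¥414.416 trillion) / 0.122 ≈ −¥3,397 trillion.

−¥3,397 trillion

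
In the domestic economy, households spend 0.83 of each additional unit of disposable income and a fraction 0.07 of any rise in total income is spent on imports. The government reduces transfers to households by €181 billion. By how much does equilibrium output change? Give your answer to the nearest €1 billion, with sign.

−€626 billion

The transfer change shifts disposable income by −€181 billion, so first-round consumption changes by c·ΔTR = 0.83 × (−€181 billion) = −€150.23 billion.
Expenditure multiplier = 1/(1 − c + m) = 1/(1 − 0.83 + 0.07) = 1/0.24 ≈ 4.167.
The transfer multiplier is c × k ≈ 3.458, so ΔY = k × (c·ΔTR) = (−€150.23 billion) / 0.24 ≈ −€626 billion.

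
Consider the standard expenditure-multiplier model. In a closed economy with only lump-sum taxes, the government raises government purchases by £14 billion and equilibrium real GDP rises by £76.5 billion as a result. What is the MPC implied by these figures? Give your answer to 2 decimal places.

0.82

Implied spending multiplier k = ΔY/ΔG = 76.5/14 ≈ 5.4643.
Since k = 1/(1 − MPC), MPC = 1 − 1/k = 1 − ΔG/ΔY = 1 − 14/76.5 ≈ 0.82.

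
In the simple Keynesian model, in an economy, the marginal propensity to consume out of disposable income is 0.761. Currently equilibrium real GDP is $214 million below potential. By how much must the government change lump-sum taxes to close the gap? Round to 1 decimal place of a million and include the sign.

Spending multiplier = 1/(1 − MPC) = 1/(1 − 0.761) = 1/0.239 ≈ 4.184.
Tax multiplier = −c·k = −0.761/0.239 ≈ −3.184. Need ΔY = +$214 million, so ΔT = ΔY/(−c·k) = −(+$214 million) × 0.239 / 0.761 ≈ −$67.2 million.
The government should cut lump-sum taxes by $67.2 million.

−$67.2 million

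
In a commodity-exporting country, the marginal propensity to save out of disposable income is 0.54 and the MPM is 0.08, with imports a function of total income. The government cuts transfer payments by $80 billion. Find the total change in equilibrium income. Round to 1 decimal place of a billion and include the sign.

MPC = 1 − MPS = 1 − 0.54 = 0.46.
The transfer change shifts disposable income by −$80 billion, so first-round consumption changes by c·ΔTR = 0.46 × (−$80 billion) = −$36.8 billion.
Expenditure multiplier = 1/(1 − c + m) = 1/(1 − 0.46 + 0.08) = 1/0.62 ≈ 1.613.
The transfer multiplier is c × k ≈ 0.742, so ΔY = k × (c·ΔTR) = (−$36.8 billion) / 0.62 ≈ −$59.4 billion.

−$59.4 billion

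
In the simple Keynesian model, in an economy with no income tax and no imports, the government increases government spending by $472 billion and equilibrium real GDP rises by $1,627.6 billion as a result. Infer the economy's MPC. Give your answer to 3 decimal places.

0.710

Implied spending multiplier k = ΔY/ΔG = 1,627.6/472 ≈ 3.4483.
Since k = 1/(1 − MPC), MPC = 1 − 1/k = 1 − ΔG/ΔY = 1 − 472/1,627.6 ≈ 0.710.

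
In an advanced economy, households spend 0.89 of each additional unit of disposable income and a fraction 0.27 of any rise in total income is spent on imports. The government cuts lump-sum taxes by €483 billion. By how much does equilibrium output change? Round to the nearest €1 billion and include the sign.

A lump-sum tax change of −€483 billion shifts disposable income by +€483 billion; first-round consumption changes by −c × ΔT = −0.89 × (−€483 billion) = +€429.87 billion.
Expenditure multiplier = 1/(1 − c + m) = 1/(1 − 0.89 + 0.27) = 1/0.38 ≈ 2.632.
The tax multiplier is −c × k ≈ −2.342, so ΔY = k × (−c·ΔT) = (+€429.87 billion) / 0.38 ≈ +€1,131 billion.

+€1,131 billion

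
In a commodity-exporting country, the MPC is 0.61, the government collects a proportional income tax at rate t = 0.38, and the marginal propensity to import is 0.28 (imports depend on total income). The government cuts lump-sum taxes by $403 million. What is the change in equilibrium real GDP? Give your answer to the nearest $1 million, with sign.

+$273 million

A lump-sum tax change of −$403 million shifts disposable income by +$403 million; first-round consumption changes by −c × ΔT = −0.61 × (−$403 million) = +$245.83 million.
Expenditure multiplier = 1/(1 − c(1−t) + m) = 1/(1 − 0.61×0.62 + 0.28) = 1/0.9018 ≈ 1.109.
The tax multiplier is −c × k ≈ −0.676, so ΔY = k × (−c·ΔT) = (+$245.83 million) / 0.9018 ≈ +$273 million.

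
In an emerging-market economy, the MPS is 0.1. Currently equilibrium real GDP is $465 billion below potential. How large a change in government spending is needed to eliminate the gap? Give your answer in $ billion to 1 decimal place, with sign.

MPC = 1 − MPS = 1 − 0.1 = 0.9.
Spending multiplier = 1/(1 − MPC) = 1/(1 − 0.9) = 1/0.1 = 10.
Need ΔY = +$465 billion, so ΔG = ΔY/k = (+$465 billion) × 0.1 = +$46.5 billion.
The government should increase government spending by $46.5 billion.

+$46.5 billion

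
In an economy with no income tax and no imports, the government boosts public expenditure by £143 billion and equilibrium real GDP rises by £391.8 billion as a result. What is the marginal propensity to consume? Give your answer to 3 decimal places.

0.635

Implied spending multiplier k = ΔY/ΔG = 391.8/143 ≈ 2.7399.
Since k = 1/(1 − MPC), MPC = 1 − 1/k = 1 − ΔG/ΔY = 1 − 143/391.8 ≈ 0.635.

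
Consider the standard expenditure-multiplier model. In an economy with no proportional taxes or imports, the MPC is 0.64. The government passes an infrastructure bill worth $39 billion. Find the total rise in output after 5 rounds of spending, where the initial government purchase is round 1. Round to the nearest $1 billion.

Round 1 adds ΔG = $39 billion; each later round is MPC = 0.64 times the previous.
After 5 rounds: 39 + 24.96 + 15.9744 + 10.223616 + 6.54311424 = ΔG·(1 − c^5)/(1 − c) = 39 × (1 − 0.1073741824)/0.36 ≈ $97 billion.

$97 billion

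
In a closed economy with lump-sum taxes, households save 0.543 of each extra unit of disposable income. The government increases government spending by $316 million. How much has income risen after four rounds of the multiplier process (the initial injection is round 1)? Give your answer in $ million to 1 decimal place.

MPC = 1 − MPS = 1 − 0.543 = 0.457.
Round 1 adds ΔG = $316 million; each later round is MPC = 0.457 times the previous.
After 4 rounds: 316 + 144.412 + 65.996284 + 30.160301788 = ΔG·(1 − c^4)/(1 − c) = 316 × (1 − 0.043617904801)/0.543 ≈ $556.6 million.

$556.6 million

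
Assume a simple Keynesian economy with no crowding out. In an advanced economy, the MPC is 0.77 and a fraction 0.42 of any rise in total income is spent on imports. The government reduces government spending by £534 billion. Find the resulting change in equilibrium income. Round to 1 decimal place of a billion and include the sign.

−£821.5 billion

Government-spending multiplier = 1/(1 − c + m) = 1/(1 − 0.77 + 0.42) = 1/0.65 ≈ 1.538.
ΔY = k × ΔG = (−£534 billion) / 0.65 ≈ −£821.5 billion.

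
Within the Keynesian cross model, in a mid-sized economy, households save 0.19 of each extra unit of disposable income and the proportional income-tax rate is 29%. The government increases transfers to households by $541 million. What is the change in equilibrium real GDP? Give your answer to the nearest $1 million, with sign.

+$1,031 million

MPC = 1 − MPS = 1 − 0.19 = 0.81.
The transfer change shifts disposable income by +$541 million, so first-round consumption changes by c·ΔTR = 0.81 × (+$541 million) = +$438.21 million.
Expenditure multiplier = 1/(1 − c(1−t)) = 1/(1 − 0.81×0.71) = 1/0.4249 ≈ 2.353.
The transfer multiplier is c × k ≈ 1.906, so ΔY = k × (c·ΔTR) = (+$438.21 million) / 0.4249 ≈ +$1,031 million.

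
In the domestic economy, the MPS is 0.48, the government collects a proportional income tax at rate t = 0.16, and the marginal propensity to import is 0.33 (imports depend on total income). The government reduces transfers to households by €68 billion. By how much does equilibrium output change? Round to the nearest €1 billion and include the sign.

−€40 billion

MPC = 1 − MPS = 1 − 0.48 = 0.52.
The transfer change shifts disposable income by −€68 billion, so first-round consumption changes by c·ΔTR = 0.52 × (−€68 billion) = −€35.36 billion.
Expenditure multiplier = 1/(1 − c(1−t) + m) = 1/(1 − 0.52×0.84 + 0.33) = 1/0.8932 ≈ 1.12.
The transfer multiplier is c × k ≈ 0.582, so ΔY = k × (c·ΔTR) = (−€35.36 billion) / 0.8932 ≈ −€40 billion.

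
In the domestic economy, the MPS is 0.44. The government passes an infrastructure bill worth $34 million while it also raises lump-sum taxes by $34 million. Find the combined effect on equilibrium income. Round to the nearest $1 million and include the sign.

MPC = 1 − MPS = 1 − 0.44 = 0.56.
Expenditure multiplier = 1/(1 − MPC) = 1/(1 − 0.56) = 1/0.44 ≈ 2.273.
ΔG contributes k·ΔG = (+$34 million) / 0.44 ≈ +$77.3 million.
ΔT of +$34 million changes first-round spending by −c·ΔT = −$19.04 million, contributing k·(−c·ΔT) = (−$19.04 million) / 0.44 ≈ −$43.3 million.
With ΔG = ΔT and no other leakages, the balanced-budget multiplier is 1, so ΔY = ΔG = +$34 million.

+$34 million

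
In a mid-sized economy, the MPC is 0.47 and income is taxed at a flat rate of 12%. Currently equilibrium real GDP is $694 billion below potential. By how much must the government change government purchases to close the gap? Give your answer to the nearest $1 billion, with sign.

+$407 billion

Spending multiplier = 1/(1 − c(1−t)) = 1/(1 − 0.47×0.88) = 1/0.5864 ≈ 1.705.
Need ΔY = +$694 billion, so ΔG = ΔY/k = (+$694 billion) × 0.5864 ≈ +$407 billion.
The government should increase government purchases by $407 billion.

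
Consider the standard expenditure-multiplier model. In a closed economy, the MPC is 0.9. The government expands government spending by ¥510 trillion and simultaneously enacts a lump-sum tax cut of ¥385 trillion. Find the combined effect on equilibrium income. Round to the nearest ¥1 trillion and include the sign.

Expenditure multiplier = 1/(1 − MPC) = 1/(1 − 0.9) = 1/0.1 = 10.
ΔG contributes k·ΔG = (+¥510 trillion) / 0.1 = +¥5,100 trillion.
ΔT of −¥385 trillion changes first-round spending by −c·ΔT = +¥346.5 trillion, contributing k·(−c·ΔT) = (+¥346.5 trillion) / 0.1 = +¥3,465 trillion.
Net ΔY = k(ΔG − c·ΔT) = (+¥856.5 trillion) / 0.1 = +¥8,565 trillion.

+¥8,565 trillion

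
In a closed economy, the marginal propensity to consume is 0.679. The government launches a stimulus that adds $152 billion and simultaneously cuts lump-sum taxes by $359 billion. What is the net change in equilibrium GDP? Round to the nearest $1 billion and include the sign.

+$1,233 billion

Expenditure multiplier = 1/(1 − MPC) = 1/(1 − 0.679) = 1/0.321 ≈ 3.115.
ΔG contributes k·ΔG = (+$152 billion) / 0.321 ≈ +$473.5 billion.
ΔT of −$359 billion changes first-round spending by −c·ΔT = +$243.761 billion, contributing k·(−c·ΔT) = (+$243.761 billion) / 0.321 ≈ +$759.4 billion.
Net ΔY = k(ΔG − c·ΔT) = (+$395.761 billion) / 0.321 ≈ +$1,233 billion.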